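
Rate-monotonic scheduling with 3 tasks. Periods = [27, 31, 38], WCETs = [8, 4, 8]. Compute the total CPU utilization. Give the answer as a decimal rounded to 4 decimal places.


Compute individual utilizations (exact fractions):
  Task 1: C/T = 8/27 (approx. 0.2963)
  Task 2: C/T = 4/31 (approx. 0.129)
  Task 3: C/T = 8/38 = 4/19 (approx. 0.2105)
Total utilization U = 8/27 + 4/31 + 4/19 = 10112/15903
Rounded to 4 decimal places: U = 0.6359
RM (Liu & Layland) bound for 3 tasks = 0.779763; compare with U = 10112/15903 (approx. 0.635855)
U <= bound, so schedulable by RM sufficient condition.

0.6359


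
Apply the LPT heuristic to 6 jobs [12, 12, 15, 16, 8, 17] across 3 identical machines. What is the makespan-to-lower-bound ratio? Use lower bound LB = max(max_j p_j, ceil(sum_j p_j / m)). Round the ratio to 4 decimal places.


LPT order: [17, 16, 15, 12, 12, 8]
Machine loads after assignment: [25, 28, 27]
LPT makespan = 28
Lower bound = max(max_job, ceil(total/3)) = max(17, 27) = 27
Ratio = 28 / 27 = 1.037

1.037


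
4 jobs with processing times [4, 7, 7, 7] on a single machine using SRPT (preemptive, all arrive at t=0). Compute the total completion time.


Since all jobs arrive at t=0, SRPT equals SPT ordering.
SPT order: [4, 7, 7, 7]
Completion times:
  Job 1: p=4, C=4
  Job 2: p=7, C=11
  Job 3: p=7, C=18
  Job 4: p=7, C=25
Total completion time = 4 + 11 + 18 + 25 = 58

58


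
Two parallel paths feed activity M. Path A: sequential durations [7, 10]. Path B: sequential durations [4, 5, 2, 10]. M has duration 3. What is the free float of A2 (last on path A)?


ES(A2) = sum of predecessors on chain A = 7
EF(A2) = ES + duration = 7 + 10 = 17
Successor of A2 is M. ES(M) = max(sum(A), sum(B)) = max(17, 21) = 21
Free float = ES(successor) - EF(current) = 21 - 17 = 4

4


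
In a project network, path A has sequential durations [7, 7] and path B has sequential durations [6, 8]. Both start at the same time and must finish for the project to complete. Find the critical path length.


Path A total = 7 + 7 = 14
Path B total = 6 + 8 = 14
Critical path = longest path = max(14, 14) = 14

14


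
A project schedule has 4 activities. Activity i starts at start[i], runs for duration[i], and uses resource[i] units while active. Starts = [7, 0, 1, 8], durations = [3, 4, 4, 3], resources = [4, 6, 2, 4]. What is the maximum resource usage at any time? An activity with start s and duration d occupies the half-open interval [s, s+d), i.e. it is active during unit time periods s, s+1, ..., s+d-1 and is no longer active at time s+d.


Each activity i is active on [start_i, start_i + duration_i).
Compute total resource usage per time slot:
  t=0: active resources = [6], total = 6
  t=1: active resources = [6, 2], total = 8
  t=2: active resources = [6, 2], total = 8
  t=3: active resources = [6, 2], total = 8
  t=4: active resources = [2], total = 2
  t=5: active resources = [], total = 0
  t=6: active resources = [], total = 0
  t=7: active resources = [4], total = 4
  t=8: active resources = [4, 4], total = 8
  t=9: active resources = [4, 4], total = 8
  t=10: active resources = [4], total = 4
Peak resource demand = 8

8


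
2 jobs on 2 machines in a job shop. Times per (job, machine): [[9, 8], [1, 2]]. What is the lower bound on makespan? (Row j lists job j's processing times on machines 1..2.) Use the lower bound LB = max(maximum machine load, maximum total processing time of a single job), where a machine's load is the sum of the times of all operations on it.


Machine loads:
  Machine 1: 9 + 1 = 10
  Machine 2: 8 + 2 = 10
Max machine load = 10
Job totals:
  Job 1: 17
  Job 2: 3
Max job total = 17
Lower bound = max(10, 17) = 17

17


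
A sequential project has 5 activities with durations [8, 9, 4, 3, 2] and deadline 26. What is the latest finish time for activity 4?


LF(activity 4) = deadline - sum of successor durations
Successors: activities 5 through 5 with durations [2]
Sum of successor durations = 2
LF = 26 - 2 = 24

24


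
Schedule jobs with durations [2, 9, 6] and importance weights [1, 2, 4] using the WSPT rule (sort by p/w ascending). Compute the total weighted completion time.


Compute p/w ratios and sort ascending (WSPT): [(6, 4), (2, 1), (9, 2)]
Compute weighted completion times:
  Job (p=6,w=4): C=6, w*C=4*6=24
  Job (p=2,w=1): C=8, w*C=1*8=8
  Job (p=9,w=2): C=17, w*C=2*17=34
Total weighted completion time = 66

66


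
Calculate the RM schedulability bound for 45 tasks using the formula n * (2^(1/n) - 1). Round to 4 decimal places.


Compute 2^(1/45) = 1.0155225125
Subtract 1: 1.0155225125 - 1 = 0.0155225125
Multiply by n: 45 * 0.0155225125 = 0.6985130625
Round to 4 dp: 0.6985

0.6985


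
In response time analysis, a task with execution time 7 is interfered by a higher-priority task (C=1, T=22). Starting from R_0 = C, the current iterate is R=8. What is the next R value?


R_next = C + ceil(R_prev / T_hp) * C_hp
ceil(8 / 22) = ceil(0.3636) = 1
Interference = 1 * 1 = 1
R_next = 7 + 1 = 8
R_next = R_prev, so the iteration has converged (response time = 8).

8


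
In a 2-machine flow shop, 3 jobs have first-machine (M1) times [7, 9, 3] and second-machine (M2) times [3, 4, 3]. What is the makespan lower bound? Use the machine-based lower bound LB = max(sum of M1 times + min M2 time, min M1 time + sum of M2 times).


LB1 = sum(M1 times) + min(M2 times) = 19 + 3 = 22
LB2 = min(M1 times) + sum(M2 times) = 3 + 10 = 13
Lower bound = max(LB1, LB2) = max(22, 13) = 22

22


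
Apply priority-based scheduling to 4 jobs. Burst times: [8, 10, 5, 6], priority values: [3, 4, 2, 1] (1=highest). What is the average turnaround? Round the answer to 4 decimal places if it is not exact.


Sort by priority (ascending = highest first):
Order: [(1, 6), (2, 5), (3, 8), (4, 10)]
Completion times:
  Priority 1, burst=6, C=6
  Priority 2, burst=5, C=11
  Priority 3, burst=8, C=19
  Priority 4, burst=10, C=29
Average turnaround = 65/4 = 16.25

16.25


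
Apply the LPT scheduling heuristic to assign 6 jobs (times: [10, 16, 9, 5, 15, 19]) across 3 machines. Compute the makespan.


Sort jobs in decreasing order (LPT): [19, 16, 15, 10, 9, 5]
Assign each job to the least loaded machine:
  Machine 1: jobs [19, 5], load = 24
  Machine 2: jobs [16, 9], load = 25
  Machine 3: jobs [15, 10], load = 25
Makespan = max load = 25

25


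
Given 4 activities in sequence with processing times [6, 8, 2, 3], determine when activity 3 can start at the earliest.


Activity 3 starts after activities 1 through 2 complete.
Predecessor durations: [6, 8]
ES = 6 + 8 = 14

14


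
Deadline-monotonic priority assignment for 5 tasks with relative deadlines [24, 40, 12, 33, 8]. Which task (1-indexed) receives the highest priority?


Sort tasks by relative deadline (ascending):
  Task 5: deadline = 8
  Task 3: deadline = 12
  Task 1: deadline = 24
  Task 4: deadline = 33
  Task 2: deadline = 40
Priority order (highest first): [5, 3, 1, 4, 2]
Highest priority task = 5

5


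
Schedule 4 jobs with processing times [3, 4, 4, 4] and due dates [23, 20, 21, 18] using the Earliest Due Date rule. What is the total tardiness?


Sort by due date (EDD order): [(4, 18), (4, 20), (4, 21), (3, 23)]
Compute completion times and tardiness:
  Job 1: p=4, d=18, C=4, tardiness=max(0,4-18)=0
  Job 2: p=4, d=20, C=8, tardiness=max(0,8-20)=0
  Job 3: p=4, d=21, C=12, tardiness=max(0,12-21)=0
  Job 4: p=3, d=23, C=15, tardiness=max(0,15-23)=0
Total tardiness = 0

0


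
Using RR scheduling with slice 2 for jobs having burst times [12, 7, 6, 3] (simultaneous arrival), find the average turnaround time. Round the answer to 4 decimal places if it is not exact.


Time quantum = 2
Execution trace:
  J1 runs 2 units, time = 2
  J2 runs 2 units, time = 4
  J3 runs 2 units, time = 6
  J4 runs 2 units, time = 8
  J1 runs 2 units, time = 10
  J2 runs 2 units, time = 12
  J3 runs 2 units, time = 14
  J4 runs 1 units, time = 15
  J1 runs 2 units, time = 17
  J2 runs 2 units, time = 19
  J3 runs 2 units, time = 21
  J1 runs 2 units, time = 23
  J2 runs 1 units, time = 24
  J1 runs 2 units, time = 26
  J1 runs 2 units, time = 28
Finish times: [28, 24, 21, 15]
Average turnaround = 88/4 = 22.0

22.0


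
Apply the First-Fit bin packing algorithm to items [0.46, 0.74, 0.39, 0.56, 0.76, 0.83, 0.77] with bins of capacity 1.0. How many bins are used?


Place items sequentially using First-Fit:
  Item 0.46 -> new Bin 1
  Item 0.74 -> new Bin 2
  Item 0.39 -> Bin 1 (now 0.85)
  Item 0.56 -> new Bin 3
  Item 0.76 -> new Bin 4
  Item 0.83 -> new Bin 5
  Item 0.77 -> new Bin 6
Total bins used = 6

6


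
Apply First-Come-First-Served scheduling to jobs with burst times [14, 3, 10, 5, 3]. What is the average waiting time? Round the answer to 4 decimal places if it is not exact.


FCFS order (as given): [14, 3, 10, 5, 3]
Waiting times:
  Job 1: wait = 0
  Job 2: wait = 14
  Job 3: wait = 17
  Job 4: wait = 27
  Job 5: wait = 32
Sum of waiting times = 90
Average waiting time = 90/5 = 18.0

18.0


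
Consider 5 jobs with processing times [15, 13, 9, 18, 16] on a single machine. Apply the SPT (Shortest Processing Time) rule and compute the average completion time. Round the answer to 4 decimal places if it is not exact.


Sort jobs by processing time (SPT order): [9, 13, 15, 16, 18]
Compute completion times sequentially:
  Job 1: processing = 9, completes at 9
  Job 2: processing = 13, completes at 22
  Job 3: processing = 15, completes at 37
  Job 4: processing = 16, completes at 53
  Job 5: processing = 18, completes at 71
Sum of completion times = 192
Average completion time = 192/5 = 38.4

38.4


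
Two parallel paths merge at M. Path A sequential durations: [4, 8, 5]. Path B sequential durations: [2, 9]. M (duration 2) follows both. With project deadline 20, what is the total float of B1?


Forward pass: ES(B1) = sum of predecessors on chain B = 0
EF = ES + duration = 0 + 2 = 2
Backward pass: LF(M) = deadline = 20; LS(M) = 20 - 2 = 18
LF(B1) = LS(M) - sum(successors on chain B) = 18 - 9 = 9
LS = LF - duration = 9 - 2 = 7
Total float = LS - ES = 7 - 0 = 7

7


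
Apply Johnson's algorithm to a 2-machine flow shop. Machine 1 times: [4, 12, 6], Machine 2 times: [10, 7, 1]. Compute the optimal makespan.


Apply Johnson's rule:
  Group 1 (a <= b): [(1, 4, 10)]
  Group 2 (a > b): [(2, 12, 7), (3, 6, 1)]
Optimal job order: [1, 2, 3]
Schedule:
  Job 1: M1 done at 4, M2 done at 14
  Job 2: M1 done at 16, M2 done at 23
  Job 3: M1 done at 22, M2 done at 24
Makespan = 24

24


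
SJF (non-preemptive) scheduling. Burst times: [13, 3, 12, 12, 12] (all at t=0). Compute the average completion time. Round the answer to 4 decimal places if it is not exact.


SJF order (ascending): [3, 12, 12, 12, 13]
Completion times:
  Job 1: burst=3, C=3
  Job 2: burst=12, C=15
  Job 3: burst=12, C=27
  Job 4: burst=12, C=39
  Job 5: burst=13, C=52
Average completion = 136/5 = 27.2

27.2


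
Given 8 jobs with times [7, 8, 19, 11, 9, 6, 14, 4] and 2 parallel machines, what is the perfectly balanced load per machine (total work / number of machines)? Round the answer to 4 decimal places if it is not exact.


Total processing time = 7 + 8 + 19 + 11 + 9 + 6 + 14 + 4 = 78
Number of machines = 2
Ideal balanced load = 78 / 2 = 39.0

39.0


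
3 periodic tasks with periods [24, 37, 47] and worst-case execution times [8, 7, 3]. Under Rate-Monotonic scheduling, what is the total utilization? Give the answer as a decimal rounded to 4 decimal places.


Compute individual utilizations (exact fractions):
  Task 1: C/T = 8/24 = 1/3 (approx. 0.3333)
  Task 2: C/T = 7/37 (approx. 0.1892)
  Task 3: C/T = 3/47 (approx. 0.0638)
Total utilization U = 1/3 + 7/37 + 3/47 = 3059/5217
Rounded to 4 decimal places: U = 0.5864
RM (Liu & Layland) bound for 3 tasks = 0.779763; compare with U = 3059/5217 (approx. 0.586352)
U <= bound, so schedulable by RM sufficient condition.

0.5864


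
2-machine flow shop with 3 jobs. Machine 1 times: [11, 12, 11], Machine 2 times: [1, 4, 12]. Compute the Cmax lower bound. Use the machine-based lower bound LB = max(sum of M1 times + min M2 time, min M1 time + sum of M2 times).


LB1 = sum(M1 times) + min(M2 times) = 34 + 1 = 35
LB2 = min(M1 times) + sum(M2 times) = 11 + 17 = 28
Lower bound = max(LB1, LB2) = max(35, 28) = 35

35


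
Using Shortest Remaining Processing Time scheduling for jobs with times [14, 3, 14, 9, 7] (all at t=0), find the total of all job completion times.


Since all jobs arrive at t=0, SRPT equals SPT ordering.
SPT order: [3, 7, 9, 14, 14]
Completion times:
  Job 1: p=3, C=3
  Job 2: p=7, C=10
  Job 3: p=9, C=19
  Job 4: p=14, C=33
  Job 5: p=14, C=47
Total completion time = 3 + 10 + 19 + 33 + 47 = 112

112


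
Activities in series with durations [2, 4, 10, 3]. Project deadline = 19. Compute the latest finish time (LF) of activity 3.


LF(activity 3) = deadline - sum of successor durations
Successors: activities 4 through 4 with durations [3]
Sum of successor durations = 3
LF = 19 - 3 = 16

16


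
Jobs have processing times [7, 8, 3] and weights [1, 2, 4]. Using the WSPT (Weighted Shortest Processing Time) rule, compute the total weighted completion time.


Compute p/w ratios and sort ascending (WSPT): [(3, 4), (8, 2), (7, 1)]
Compute weighted completion times:
  Job (p=3,w=4): C=3, w*C=4*3=12
  Job (p=8,w=2): C=11, w*C=2*11=22
  Job (p=7,w=1): C=18, w*C=1*18=18
Total weighted completion time = 52

52


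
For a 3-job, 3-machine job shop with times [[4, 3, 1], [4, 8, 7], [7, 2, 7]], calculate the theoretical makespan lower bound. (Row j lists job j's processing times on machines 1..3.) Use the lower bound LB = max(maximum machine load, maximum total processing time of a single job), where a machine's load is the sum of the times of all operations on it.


Machine loads:
  Machine 1: 4 + 4 + 7 = 15
  Machine 2: 3 + 8 + 2 = 13
  Machine 3: 1 + 7 + 7 = 15
Max machine load = 15
Job totals:
  Job 1: 8
  Job 2: 19
  Job 3: 16
Max job total = 19
Lower bound = max(15, 19) = 19

19


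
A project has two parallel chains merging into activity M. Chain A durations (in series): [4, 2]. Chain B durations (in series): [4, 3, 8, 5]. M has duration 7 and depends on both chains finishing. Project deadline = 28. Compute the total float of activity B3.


Forward pass: ES(B3) = sum of predecessors on chain B = 7
EF = ES + duration = 7 + 8 = 15
Backward pass: LF(M) = deadline = 28; LS(M) = 28 - 7 = 21
LF(B3) = LS(M) - sum(successors on chain B) = 21 - 5 = 16
LS = LF - duration = 16 - 8 = 8
Total float = LS - ES = 8 - 7 = 1

1


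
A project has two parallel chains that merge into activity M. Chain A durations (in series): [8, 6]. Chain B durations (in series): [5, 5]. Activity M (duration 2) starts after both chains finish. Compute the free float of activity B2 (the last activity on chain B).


ES(B2) = sum of predecessors on chain B = 5
EF(B2) = ES + duration = 5 + 5 = 10
Successor of B2 is M. ES(M) = max(sum(A), sum(B)) = max(14, 10) = 14
Free float = ES(successor) - EF(current) = 14 - 10 = 4

4


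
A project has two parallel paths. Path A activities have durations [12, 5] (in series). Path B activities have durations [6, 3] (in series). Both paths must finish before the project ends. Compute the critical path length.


Path A total = 12 + 5 = 17
Path B total = 6 + 3 = 9
Critical path = longest path = max(17, 9) = 17

17


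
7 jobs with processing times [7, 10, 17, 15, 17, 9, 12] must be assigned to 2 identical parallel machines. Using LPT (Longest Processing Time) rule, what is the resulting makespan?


Sort jobs in decreasing order (LPT): [17, 17, 15, 12, 10, 9, 7]
Assign each job to the least loaded machine:
  Machine 1: jobs [17, 15, 9], load = 41
  Machine 2: jobs [17, 12, 10, 7], load = 46
Makespan = max load = 46

46


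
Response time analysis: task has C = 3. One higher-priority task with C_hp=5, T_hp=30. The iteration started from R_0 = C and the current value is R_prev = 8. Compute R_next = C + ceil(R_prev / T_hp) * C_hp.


R_next = C + ceil(R_prev / T_hp) * C_hp
ceil(8 / 30) = ceil(0.2667) = 1
Interference = 1 * 5 = 5
R_next = 3 + 5 = 8
R_next = R_prev, so the iteration has converged (response time = 8).

8


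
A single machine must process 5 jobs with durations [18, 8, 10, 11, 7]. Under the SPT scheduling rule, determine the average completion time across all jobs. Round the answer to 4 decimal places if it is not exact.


Sort jobs by processing time (SPT order): [7, 8, 10, 11, 18]
Compute completion times sequentially:
  Job 1: processing = 7, completes at 7
  Job 2: processing = 8, completes at 15
  Job 3: processing = 10, completes at 25
  Job 4: processing = 11, completes at 36
  Job 5: processing = 18, completes at 54
Sum of completion times = 137
Average completion time = 137/5 = 27.4

27.4


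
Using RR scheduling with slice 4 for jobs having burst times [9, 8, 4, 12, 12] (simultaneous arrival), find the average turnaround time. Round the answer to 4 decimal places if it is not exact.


Time quantum = 4
Execution trace:
  J1 runs 4 units, time = 4
  J2 runs 4 units, time = 8
  J3 runs 4 units, time = 12
  J4 runs 4 units, time = 16
  J5 runs 4 units, time = 20
  J1 runs 4 units, time = 24
  J2 runs 4 units, time = 28
  J4 runs 4 units, time = 32
  J5 runs 4 units, time = 36
  J1 runs 1 units, time = 37
  J4 runs 4 units, time = 41
  J5 runs 4 units, time = 45
Finish times: [37, 28, 12, 41, 45]
Average turnaround = 163/5 = 32.6

32.6


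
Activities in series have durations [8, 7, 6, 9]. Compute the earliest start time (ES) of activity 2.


Activity 2 starts after activities 1 through 1 complete.
Predecessor durations: [8]
ES = 8 = 8

8


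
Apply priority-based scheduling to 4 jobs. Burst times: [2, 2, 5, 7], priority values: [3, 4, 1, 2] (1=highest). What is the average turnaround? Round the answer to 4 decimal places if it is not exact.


Sort by priority (ascending = highest first):
Order: [(1, 5), (2, 7), (3, 2), (4, 2)]
Completion times:
  Priority 1, burst=5, C=5
  Priority 2, burst=7, C=12
  Priority 3, burst=2, C=14
  Priority 4, burst=2, C=16
Average turnaround = 47/4 = 11.75

11.75


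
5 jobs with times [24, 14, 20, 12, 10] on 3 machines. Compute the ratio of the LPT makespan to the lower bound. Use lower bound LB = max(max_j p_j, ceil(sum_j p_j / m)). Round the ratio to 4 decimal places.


LPT order: [24, 20, 14, 12, 10]
Machine loads after assignment: [24, 30, 26]
LPT makespan = 30
Lower bound = max(max_job, ceil(total/3)) = max(24, 27) = 27
Ratio = 30 / 27 = 1.1111

1.1111


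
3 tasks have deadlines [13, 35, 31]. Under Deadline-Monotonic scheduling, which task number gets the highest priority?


Sort tasks by relative deadline (ascending):
  Task 1: deadline = 13
  Task 3: deadline = 31
  Task 2: deadline = 35
Priority order (highest first): [1, 3, 2]
Highest priority task = 1

1


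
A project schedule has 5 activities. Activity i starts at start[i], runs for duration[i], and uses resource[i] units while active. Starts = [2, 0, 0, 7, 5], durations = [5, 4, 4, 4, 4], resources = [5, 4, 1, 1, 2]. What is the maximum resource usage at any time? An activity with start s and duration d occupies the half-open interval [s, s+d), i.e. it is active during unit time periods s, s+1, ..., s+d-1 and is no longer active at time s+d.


Each activity i is active on [start_i, start_i + duration_i).
Compute total resource usage per time slot:
  t=0: active resources = [4, 1], total = 5
  t=1: active resources = [4, 1], total = 5
  t=2: active resources = [5, 4, 1], total = 10
  t=3: active resources = [5, 4, 1], total = 10
  t=4: active resources = [5], total = 5
  t=5: active resources = [5, 2], total = 7
  t=6: active resources = [5, 2], total = 7
  t=7: active resources = [1, 2], total = 3
  t=8: active resources = [1, 2], total = 3
  t=9: active resources = [1], total = 1
  t=10: active resources = [1], total = 1
Peak resource demand = 10

10


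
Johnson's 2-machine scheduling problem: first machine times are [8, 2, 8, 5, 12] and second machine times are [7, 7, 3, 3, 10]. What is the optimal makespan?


Apply Johnson's rule:
  Group 1 (a <= b): [(2, 2, 7)]
  Group 2 (a > b): [(5, 12, 10), (1, 8, 7), (3, 8, 3), (4, 5, 3)]
Optimal job order: [2, 5, 1, 3, 4]
Schedule:
  Job 2: M1 done at 2, M2 done at 9
  Job 5: M1 done at 14, M2 done at 24
  Job 1: M1 done at 22, M2 done at 31
  Job 3: M1 done at 30, M2 done at 34
  Job 4: M1 done at 35, M2 done at 38
Makespan = 38

38


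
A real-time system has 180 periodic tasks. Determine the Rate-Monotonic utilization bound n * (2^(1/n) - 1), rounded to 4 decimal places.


Compute 2^(1/180) = 1.0038582416
Subtract 1: 1.0038582416 - 1 = 0.0038582416
Multiply by n: 180 * 0.0038582416 = 0.6944834880
Round to 4 dp: 0.6945

0.6945


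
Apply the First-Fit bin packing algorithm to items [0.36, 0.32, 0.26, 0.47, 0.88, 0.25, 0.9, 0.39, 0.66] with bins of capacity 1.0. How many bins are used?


Place items sequentially using First-Fit:
  Item 0.36 -> new Bin 1
  Item 0.32 -> Bin 1 (now 0.68)
  Item 0.26 -> Bin 1 (now 0.94)
  Item 0.47 -> new Bin 2
  Item 0.88 -> new Bin 3
  Item 0.25 -> Bin 2 (now 0.72)
  Item 0.9 -> new Bin 4
  Item 0.39 -> new Bin 5
  Item 0.66 -> new Bin 6
Total bins used = 6

6


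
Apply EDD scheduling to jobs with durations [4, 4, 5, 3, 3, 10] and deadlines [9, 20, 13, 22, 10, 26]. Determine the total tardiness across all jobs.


Sort by due date (EDD order): [(4, 9), (3, 10), (5, 13), (4, 20), (3, 22), (10, 26)]
Compute completion times and tardiness:
  Job 1: p=4, d=9, C=4, tardiness=max(0,4-9)=0
  Job 2: p=3, d=10, C=7, tardiness=max(0,7-10)=0
  Job 3: p=5, d=13, C=12, tardiness=max(0,12-13)=0
  Job 4: p=4, d=20, C=16, tardiness=max(0,16-20)=0
  Job 5: p=3, d=22, C=19, tardiness=max(0,19-22)=0
  Job 6: p=10, d=26, C=29, tardiness=max(0,29-26)=3
Total tardiness = 3

3


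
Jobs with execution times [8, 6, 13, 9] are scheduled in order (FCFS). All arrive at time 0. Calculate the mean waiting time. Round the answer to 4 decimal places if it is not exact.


FCFS order (as given): [8, 6, 13, 9]
Waiting times:
  Job 1: wait = 0
  Job 2: wait = 8
  Job 3: wait = 14
  Job 4: wait = 27
Sum of waiting times = 49
Average waiting time = 49/4 = 12.25

12.25


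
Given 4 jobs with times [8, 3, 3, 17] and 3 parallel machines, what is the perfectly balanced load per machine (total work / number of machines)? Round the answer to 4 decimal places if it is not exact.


Total processing time = 8 + 3 + 3 + 17 = 31
Number of machines = 3
Ideal balanced load = 31 / 3 = 10.3333

10.3333


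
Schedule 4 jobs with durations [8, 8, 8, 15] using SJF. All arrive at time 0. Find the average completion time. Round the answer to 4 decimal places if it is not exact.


SJF order (ascending): [8, 8, 8, 15]
Completion times:
  Job 1: burst=8, C=8
  Job 2: burst=8, C=16
  Job 3: burst=8, C=24
  Job 4: burst=15, C=39
Average completion = 87/4 = 21.75

21.75


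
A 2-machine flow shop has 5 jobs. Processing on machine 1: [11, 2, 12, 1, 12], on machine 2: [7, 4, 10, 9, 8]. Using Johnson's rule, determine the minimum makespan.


Apply Johnson's rule:
  Group 1 (a <= b): [(4, 1, 9), (2, 2, 4)]
  Group 2 (a > b): [(3, 12, 10), (5, 12, 8), (1, 11, 7)]
Optimal job order: [4, 2, 3, 5, 1]
Schedule:
  Job 4: M1 done at 1, M2 done at 10
  Job 2: M1 done at 3, M2 done at 14
  Job 3: M1 done at 15, M2 done at 25
  Job 5: M1 done at 27, M2 done at 35
  Job 1: M1 done at 38, M2 done at 45
Makespan = 45

45


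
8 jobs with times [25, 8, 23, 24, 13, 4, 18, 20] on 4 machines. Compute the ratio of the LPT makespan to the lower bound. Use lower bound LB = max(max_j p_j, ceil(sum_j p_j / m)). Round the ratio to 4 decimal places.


LPT order: [25, 24, 23, 20, 18, 13, 8, 4]
Machine loads after assignment: [29, 32, 36, 38]
LPT makespan = 38
Lower bound = max(max_job, ceil(total/4)) = max(25, 34) = 34
Ratio = 38 / 34 = 1.1176

1.1176


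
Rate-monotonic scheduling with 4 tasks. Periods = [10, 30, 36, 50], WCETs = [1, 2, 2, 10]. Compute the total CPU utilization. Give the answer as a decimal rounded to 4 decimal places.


Compute individual utilizations (exact fractions):
  Task 1: C/T = 1/10 (approx. 0.1)
  Task 2: C/T = 2/30 = 1/15 (approx. 0.0667)
  Task 3: C/T = 2/36 = 1/18 (approx. 0.0556)
  Task 4: C/T = 10/50 = 1/5 (approx. 0.2)
Total utilization U = 1/10 + 1/15 + 1/18 + 1/5 = 19/45
Rounded to 4 decimal places: U = 0.4222
RM (Liu & Layland) bound for 4 tasks = 0.756828; compare with U = 19/45 (approx. 0.422222)
U <= bound, so schedulable by RM sufficient condition.

0.4222


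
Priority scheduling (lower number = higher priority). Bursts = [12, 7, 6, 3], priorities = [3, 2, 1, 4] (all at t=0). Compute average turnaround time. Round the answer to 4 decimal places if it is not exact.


Sort by priority (ascending = highest first):
Order: [(1, 6), (2, 7), (3, 12), (4, 3)]
Completion times:
  Priority 1, burst=6, C=6
  Priority 2, burst=7, C=13
  Priority 3, burst=12, C=25
  Priority 4, burst=3, C=28
Average turnaround = 72/4 = 18.0

18.0


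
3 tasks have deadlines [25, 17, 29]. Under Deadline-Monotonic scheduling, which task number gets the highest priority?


Sort tasks by relative deadline (ascending):
  Task 2: deadline = 17
  Task 1: deadline = 25
  Task 3: deadline = 29
Priority order (highest first): [2, 1, 3]
Highest priority task = 2

2


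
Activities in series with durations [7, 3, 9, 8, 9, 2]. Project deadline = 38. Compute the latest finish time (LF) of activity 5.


LF(activity 5) = deadline - sum of successor durations
Successors: activities 6 through 6 with durations [2]
Sum of successor durations = 2
LF = 38 - 2 = 36

36


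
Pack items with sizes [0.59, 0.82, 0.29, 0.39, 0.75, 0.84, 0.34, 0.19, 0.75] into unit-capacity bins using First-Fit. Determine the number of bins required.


Place items sequentially using First-Fit:
  Item 0.59 -> new Bin 1
  Item 0.82 -> new Bin 2
  Item 0.29 -> Bin 1 (now 0.88)
  Item 0.39 -> new Bin 3
  Item 0.75 -> new Bin 4
  Item 0.84 -> new Bin 5
  Item 0.34 -> Bin 3 (now 0.73)
  Item 0.19 -> Bin 3 (now 0.92)
  Item 0.75 -> new Bin 6
Total bins used = 6

6


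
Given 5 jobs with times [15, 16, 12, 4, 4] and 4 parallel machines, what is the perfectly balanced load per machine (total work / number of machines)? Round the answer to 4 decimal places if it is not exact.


Total processing time = 15 + 16 + 12 + 4 + 4 = 51
Number of machines = 4
Ideal balanced load = 51 / 4 = 12.75

12.75


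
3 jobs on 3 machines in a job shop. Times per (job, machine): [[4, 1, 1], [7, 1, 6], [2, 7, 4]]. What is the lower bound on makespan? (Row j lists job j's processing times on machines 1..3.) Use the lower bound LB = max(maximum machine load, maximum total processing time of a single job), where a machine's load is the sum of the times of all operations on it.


Machine loads:
  Machine 1: 4 + 7 + 2 = 13
  Machine 2: 1 + 1 + 7 = 9
  Machine 3: 1 + 6 + 4 = 11
Max machine load = 13
Job totals:
  Job 1: 6
  Job 2: 14
  Job 3: 13
Max job total = 14
Lower bound = max(13, 14) = 14

14


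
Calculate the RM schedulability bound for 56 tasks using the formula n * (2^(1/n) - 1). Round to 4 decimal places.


Compute 2^(1/56) = 1.0124545481
Subtract 1: 1.0124545481 - 1 = 0.0124545481
Multiply by n: 56 * 0.0124545481 = 0.6974546936
Round to 4 dp: 0.6975

0.6975


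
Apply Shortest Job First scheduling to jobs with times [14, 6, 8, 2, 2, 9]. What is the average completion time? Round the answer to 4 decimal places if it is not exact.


SJF order (ascending): [2, 2, 6, 8, 9, 14]
Completion times:
  Job 1: burst=2, C=2
  Job 2: burst=2, C=4
  Job 3: burst=6, C=10
  Job 4: burst=8, C=18
  Job 5: burst=9, C=27
  Job 6: burst=14, C=41
Average completion = 102/6 = 17.0

17.0


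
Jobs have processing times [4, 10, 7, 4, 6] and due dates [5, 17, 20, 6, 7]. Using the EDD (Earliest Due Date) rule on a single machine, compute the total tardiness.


Sort by due date (EDD order): [(4, 5), (4, 6), (6, 7), (10, 17), (7, 20)]
Compute completion times and tardiness:
  Job 1: p=4, d=5, C=4, tardiness=max(0,4-5)=0
  Job 2: p=4, d=6, C=8, tardiness=max(0,8-6)=2
  Job 3: p=6, d=7, C=14, tardiness=max(0,14-7)=7
  Job 4: p=10, d=17, C=24, tardiness=max(0,24-17)=7
  Job 5: p=7, d=20, C=31, tardiness=max(0,31-20)=11
Total tardiness = 27

27


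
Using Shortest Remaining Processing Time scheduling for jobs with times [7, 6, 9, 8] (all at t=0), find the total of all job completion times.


Since all jobs arrive at t=0, SRPT equals SPT ordering.
SPT order: [6, 7, 8, 9]
Completion times:
  Job 1: p=6, C=6
  Job 2: p=7, C=13
  Job 3: p=8, C=21
  Job 4: p=9, C=30
Total completion time = 6 + 13 + 21 + 30 = 70

70


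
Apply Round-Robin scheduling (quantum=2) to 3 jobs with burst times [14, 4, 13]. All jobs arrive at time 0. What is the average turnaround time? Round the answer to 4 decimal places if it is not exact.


Time quantum = 2
Execution trace:
  J1 runs 2 units, time = 2
  J2 runs 2 units, time = 4
  J3 runs 2 units, time = 6
  J1 runs 2 units, time = 8
  J2 runs 2 units, time = 10
  J3 runs 2 units, time = 12
  J1 runs 2 units, time = 14
  J3 runs 2 units, time = 16
  J1 runs 2 units, time = 18
  J3 runs 2 units, time = 20
  J1 runs 2 units, time = 22
  J3 runs 2 units, time = 24
  J1 runs 2 units, time = 26
  J3 runs 2 units, time = 28
  J1 runs 2 units, time = 30
  J3 runs 1 units, time = 31
Finish times: [30, 10, 31]
Average turnaround = 71/3 = 23.6667

23.6667


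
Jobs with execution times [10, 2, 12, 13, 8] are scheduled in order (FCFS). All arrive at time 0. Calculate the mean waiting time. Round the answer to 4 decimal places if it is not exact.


FCFS order (as given): [10, 2, 12, 13, 8]
Waiting times:
  Job 1: wait = 0
  Job 2: wait = 10
  Job 3: wait = 12
  Job 4: wait = 24
  Job 5: wait = 37
Sum of waiting times = 83
Average waiting time = 83/5 = 16.6

16.6


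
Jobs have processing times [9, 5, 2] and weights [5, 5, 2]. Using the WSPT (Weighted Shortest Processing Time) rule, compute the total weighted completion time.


Compute p/w ratios and sort ascending (WSPT): [(5, 5), (2, 2), (9, 5)]
Compute weighted completion times:
  Job (p=5,w=5): C=5, w*C=5*5=25
  Job (p=2,w=2): C=7, w*C=2*7=14
  Job (p=9,w=5): C=16, w*C=5*16=80
Total weighted completion time = 119

119


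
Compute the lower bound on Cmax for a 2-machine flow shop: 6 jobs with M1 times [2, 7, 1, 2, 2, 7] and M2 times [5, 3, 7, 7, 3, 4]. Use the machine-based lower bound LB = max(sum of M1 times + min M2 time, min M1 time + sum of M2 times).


LB1 = sum(M1 times) + min(M2 times) = 21 + 3 = 24
LB2 = min(M1 times) + sum(M2 times) = 1 + 29 = 30
Lower bound = max(LB1, LB2) = max(24, 30) = 30

30


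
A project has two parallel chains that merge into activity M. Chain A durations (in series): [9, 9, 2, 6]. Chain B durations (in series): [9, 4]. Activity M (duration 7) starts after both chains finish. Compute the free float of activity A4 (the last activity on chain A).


ES(A4) = sum of predecessors on chain A = 20
EF(A4) = ES + duration = 20 + 6 = 26
Successor of A4 is M. ES(M) = max(sum(A), sum(B)) = max(26, 13) = 26
Free float = ES(successor) - EF(current) = 26 - 26 = 0

0


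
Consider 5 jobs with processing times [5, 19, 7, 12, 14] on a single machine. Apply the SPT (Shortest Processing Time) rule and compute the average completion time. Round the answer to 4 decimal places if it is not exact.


Sort jobs by processing time (SPT order): [5, 7, 12, 14, 19]
Compute completion times sequentially:
  Job 1: processing = 5, completes at 5
  Job 2: processing = 7, completes at 12
  Job 3: processing = 12, completes at 24
  Job 4: processing = 14, completes at 38
  Job 5: processing = 19, completes at 57
Sum of completion times = 136
Average completion time = 136/5 = 27.2

27.2


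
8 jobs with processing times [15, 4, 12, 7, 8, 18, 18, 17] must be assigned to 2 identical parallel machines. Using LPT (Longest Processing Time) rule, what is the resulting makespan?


Sort jobs in decreasing order (LPT): [18, 18, 17, 15, 12, 8, 7, 4]
Assign each job to the least loaded machine:
  Machine 1: jobs [18, 17, 8, 7], load = 50
  Machine 2: jobs [18, 15, 12, 4], load = 49
Makespan = max load = 50

50


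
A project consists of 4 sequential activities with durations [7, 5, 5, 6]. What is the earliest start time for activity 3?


Activity 3 starts after activities 1 through 2 complete.
Predecessor durations: [7, 5]
ES = 7 + 5 = 12

12


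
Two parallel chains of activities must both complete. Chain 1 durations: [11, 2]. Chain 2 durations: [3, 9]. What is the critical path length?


Path A total = 11 + 2 = 13
Path B total = 3 + 9 = 12
Critical path = longest path = max(13, 12) = 13

13


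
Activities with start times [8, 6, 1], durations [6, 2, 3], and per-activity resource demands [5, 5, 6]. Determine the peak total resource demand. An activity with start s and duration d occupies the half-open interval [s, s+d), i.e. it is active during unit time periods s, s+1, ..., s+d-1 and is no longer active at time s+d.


Each activity i is active on [start_i, start_i + duration_i).
Compute total resource usage per time slot:
  t=0: active resources = [], total = 0
  t=1: active resources = [6], total = 6
  t=2: active resources = [6], total = 6
  t=3: active resources = [6], total = 6
  t=4: active resources = [], total = 0
  t=5: active resources = [], total = 0
  t=6: active resources = [5], total = 5
  t=7: active resources = [5], total = 5
  t=8: active resources = [5], total = 5
  t=9: active resources = [5], total = 5
  t=10: active resources = [5], total = 5
  t=11: active resources = [5], total = 5
  t=12: active resources = [5], total = 5
  t=13: active resources = [5], total = 5
Peak resource demand = 6

6


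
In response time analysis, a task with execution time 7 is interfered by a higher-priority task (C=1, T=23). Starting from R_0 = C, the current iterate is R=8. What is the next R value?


R_next = C + ceil(R_prev / T_hp) * C_hp
ceil(8 / 23) = ceil(0.3478) = 1
Interference = 1 * 1 = 1
R_next = 7 + 1 = 8
R_next = R_prev, so the iteration has converged (response time = 8).

8


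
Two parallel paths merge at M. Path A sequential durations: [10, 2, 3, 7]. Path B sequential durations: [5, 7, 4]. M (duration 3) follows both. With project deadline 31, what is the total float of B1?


Forward pass: ES(B1) = sum of predecessors on chain B = 0
EF = ES + duration = 0 + 5 = 5
Backward pass: LF(M) = deadline = 31; LS(M) = 31 - 3 = 28
LF(B1) = LS(M) - sum(successors on chain B) = 28 - 11 = 17
LS = LF - duration = 17 - 5 = 12
Total float = LS - ES = 12 - 0 = 12

12


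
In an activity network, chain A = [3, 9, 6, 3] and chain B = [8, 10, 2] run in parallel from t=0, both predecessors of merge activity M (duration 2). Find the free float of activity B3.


ES(B3) = sum of predecessors on chain B = 18
EF(B3) = ES + duration = 18 + 2 = 20
Successor of B3 is M. ES(M) = max(sum(A), sum(B)) = max(21, 20) = 21
Free float = ES(successor) - EF(current) = 21 - 20 = 1

1


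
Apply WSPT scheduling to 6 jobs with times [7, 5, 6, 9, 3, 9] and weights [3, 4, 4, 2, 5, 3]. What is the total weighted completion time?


Compute p/w ratios and sort ascending (WSPT): [(3, 5), (5, 4), (6, 4), (7, 3), (9, 3), (9, 2)]
Compute weighted completion times:
  Job (p=3,w=5): C=3, w*C=5*3=15
  Job (p=5,w=4): C=8, w*C=4*8=32
  Job (p=6,w=4): C=14, w*C=4*14=56
  Job (p=7,w=3): C=21, w*C=3*21=63
  Job (p=9,w=3): C=30, w*C=3*30=90
  Job (p=9,w=2): C=39, w*C=2*39=78
Total weighted completion time = 334

334


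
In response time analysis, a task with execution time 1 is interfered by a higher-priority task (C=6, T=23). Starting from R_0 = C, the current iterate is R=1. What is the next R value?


R_next = C + ceil(R_prev / T_hp) * C_hp
ceil(1 / 23) = ceil(0.0435) = 1
Interference = 1 * 6 = 6
R_next = 1 + 6 = 7

7


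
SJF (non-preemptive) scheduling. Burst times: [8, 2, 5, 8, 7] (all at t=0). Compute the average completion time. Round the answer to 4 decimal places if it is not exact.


SJF order (ascending): [2, 5, 7, 8, 8]
Completion times:
  Job 1: burst=2, C=2
  Job 2: burst=5, C=7
  Job 3: burst=7, C=14
  Job 4: burst=8, C=22
  Job 5: burst=8, C=30
Average completion = 75/5 = 15.0

15.0


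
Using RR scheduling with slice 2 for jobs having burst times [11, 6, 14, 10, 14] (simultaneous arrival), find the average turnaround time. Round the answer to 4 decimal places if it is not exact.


Time quantum = 2
Execution trace:
  J1 runs 2 units, time = 2
  J2 runs 2 units, time = 4
  J3 runs 2 units, time = 6
  J4 runs 2 units, time = 8
  J5 runs 2 units, time = 10
  J1 runs 2 units, time = 12
  J2 runs 2 units, time = 14
  J3 runs 2 units, time = 16
  J4 runs 2 units, time = 18
  J5 runs 2 units, time = 20
  J1 runs 2 units, time = 22
  J2 runs 2 units, time = 24
  J3 runs 2 units, time = 26
  J4 runs 2 units, time = 28
  J5 runs 2 units, time = 30
  J1 runs 2 units, time = 32
  J3 runs 2 units, time = 34
  J4 runs 2 units, time = 36
  J5 runs 2 units, time = 38
  J1 runs 2 units, time = 40
  J3 runs 2 units, time = 42
  J4 runs 2 units, time = 44
  J5 runs 2 units, time = 46
  J1 runs 1 units, time = 47
  J3 runs 2 units, time = 49
  J5 runs 2 units, time = 51
  J3 runs 2 units, time = 53
  J5 runs 2 units, time = 55
Finish times: [47, 24, 53, 44, 55]
Average turnaround = 223/5 = 44.6

44.6


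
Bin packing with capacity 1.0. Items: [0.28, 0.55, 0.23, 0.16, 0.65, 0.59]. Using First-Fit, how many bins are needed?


Place items sequentially using First-Fit:
  Item 0.28 -> new Bin 1
  Item 0.55 -> Bin 1 (now 0.83)
  Item 0.23 -> new Bin 2
  Item 0.16 -> Bin 1 (now 0.99)
  Item 0.65 -> Bin 2 (now 0.88)
  Item 0.59 -> new Bin 3
Total bins used = 3

3


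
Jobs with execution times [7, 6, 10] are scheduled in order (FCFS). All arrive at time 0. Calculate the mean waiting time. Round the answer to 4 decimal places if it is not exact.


FCFS order (as given): [7, 6, 10]
Waiting times:
  Job 1: wait = 0
  Job 2: wait = 7
  Job 3: wait = 13
Sum of waiting times = 20
Average waiting time = 20/3 = 6.6667

6.6667


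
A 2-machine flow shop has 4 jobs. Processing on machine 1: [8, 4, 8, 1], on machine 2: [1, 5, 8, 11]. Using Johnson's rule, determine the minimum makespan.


Apply Johnson's rule:
  Group 1 (a <= b): [(4, 1, 11), (2, 4, 5), (3, 8, 8)]
  Group 2 (a > b): [(1, 8, 1)]
Optimal job order: [4, 2, 3, 1]
Schedule:
  Job 4: M1 done at 1, M2 done at 12
  Job 2: M1 done at 5, M2 done at 17
  Job 3: M1 done at 13, M2 done at 25
  Job 1: M1 done at 21, M2 done at 26
Makespan = 26

26


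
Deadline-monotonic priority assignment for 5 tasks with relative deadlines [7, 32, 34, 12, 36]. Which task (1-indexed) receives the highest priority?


Sort tasks by relative deadline (ascending):
  Task 1: deadline = 7
  Task 4: deadline = 12
  Task 2: deadline = 32
  Task 3: deadline = 34
  Task 5: deadline = 36
Priority order (highest first): [1, 4, 2, 3, 5]
Highest priority task = 1

1


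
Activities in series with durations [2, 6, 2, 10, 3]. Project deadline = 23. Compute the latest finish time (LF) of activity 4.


LF(activity 4) = deadline - sum of successor durations
Successors: activities 5 through 5 with durations [3]
Sum of successor durations = 3
LF = 23 - 3 = 20

20


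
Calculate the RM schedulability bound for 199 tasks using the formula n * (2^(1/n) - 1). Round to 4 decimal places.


Compute 2^(1/199) = 1.0034892249
Subtract 1: 1.0034892249 - 1 = 0.0034892249
Multiply by n: 199 * 0.0034892249 = 0.6943557551
Round to 4 dp: 0.6944

0.6944


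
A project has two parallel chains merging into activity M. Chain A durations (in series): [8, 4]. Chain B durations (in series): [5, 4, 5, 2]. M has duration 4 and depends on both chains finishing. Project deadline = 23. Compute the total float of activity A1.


Forward pass: ES(A1) = sum of predecessors on chain A = 0
EF = ES + duration = 0 + 8 = 8
Backward pass: LF(M) = deadline = 23; LS(M) = 23 - 4 = 19
LF(A1) = LS(M) - sum(successors on chain A) = 19 - 4 = 15
LS = LF - duration = 15 - 8 = 7
Total float = LS - ES = 7 - 0 = 7

7
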